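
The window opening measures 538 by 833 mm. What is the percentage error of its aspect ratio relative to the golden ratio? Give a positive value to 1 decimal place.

4.3%

Ratio = 833 / 538 ≈ 1.5483.
Ideal golden ratio ≈ 1.6180. |1.5483 − 1.6180| / 1.6180 ≈ 4.31% → 4.3%.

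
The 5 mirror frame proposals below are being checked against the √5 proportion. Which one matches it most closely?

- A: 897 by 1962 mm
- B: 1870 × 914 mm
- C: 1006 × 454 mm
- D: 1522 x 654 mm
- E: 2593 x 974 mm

Ratios (long/short): A ≈ 2.187; B ≈ 2.046; C ≈ 2.216; D ≈ 2.327; E ≈ 2.662.
root-5 ≈ 2.236; option C is nearest (Δ 0.020).

C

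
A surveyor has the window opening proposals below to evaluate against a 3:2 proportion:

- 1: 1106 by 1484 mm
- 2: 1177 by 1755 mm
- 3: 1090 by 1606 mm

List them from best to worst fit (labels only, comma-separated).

2, 3, 1

1: 1484/1106 ≈ 1.342 → |1.342 − 1.500| = 0.158
2: 1755/1177 ≈ 1.491 → |1.491 − 1.500| = 0.009
3: 1606/1090 ≈ 1.473 → |1.473 − 1.500| = 0.027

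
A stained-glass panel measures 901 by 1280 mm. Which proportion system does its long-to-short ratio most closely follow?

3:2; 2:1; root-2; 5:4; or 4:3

1280/901 ≈ 1.421. Nearest candidates are root-2 (1.414, off by 0.007) and 3:2 (1.500, off by 0.079).

root-2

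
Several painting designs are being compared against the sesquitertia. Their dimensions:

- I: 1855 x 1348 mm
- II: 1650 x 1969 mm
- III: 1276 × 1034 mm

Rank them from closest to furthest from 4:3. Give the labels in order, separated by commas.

I, III, II

Ratios: I = 1855 / 1348 ≈ 1.376; II = 1969 / 1650 ≈ 1.193; III = 1276 / 1034 ≈ 1.234.
|Δ from 1.333|: I 0.043; II 0.140; III 0.099.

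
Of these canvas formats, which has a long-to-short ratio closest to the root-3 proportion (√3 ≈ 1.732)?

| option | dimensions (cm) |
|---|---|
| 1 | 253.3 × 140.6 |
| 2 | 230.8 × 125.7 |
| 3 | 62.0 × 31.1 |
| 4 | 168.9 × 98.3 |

4

Ratios (long/short): 1 ≈ 1.802; 2 ≈ 1.836; 3 ≈ 1.994; 4 ≈ 1.718.
root-3 ≈ 1.732; option 4 is nearest (Δ 0.014).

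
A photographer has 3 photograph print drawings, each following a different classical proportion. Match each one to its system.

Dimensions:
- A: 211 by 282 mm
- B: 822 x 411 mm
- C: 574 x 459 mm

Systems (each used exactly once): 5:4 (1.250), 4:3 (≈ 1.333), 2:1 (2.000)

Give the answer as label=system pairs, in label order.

A=4:3, B=2:1, C=5:4

A = 282/211 ≈ 1.336 → 4:3 (1.333)
B = 822/411 ≈ 2.000 → 2:1 (2.000)
C = 574/459 ≈ 1.251 → 5:4 (1.250)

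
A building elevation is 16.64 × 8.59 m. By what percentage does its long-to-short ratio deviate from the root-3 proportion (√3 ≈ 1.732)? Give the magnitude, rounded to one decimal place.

11.8%

Ratio = 16.64 / 8.59 ≈ 1.9371.
Ideal root-3 ≈ 1.7321. |1.9371 − 1.7321| / 1.7321 ≈ 11.84% → 11.8%.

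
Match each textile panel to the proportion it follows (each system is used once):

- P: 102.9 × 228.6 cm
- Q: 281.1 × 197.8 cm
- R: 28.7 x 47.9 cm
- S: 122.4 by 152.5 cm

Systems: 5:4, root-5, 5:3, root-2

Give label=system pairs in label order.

P=root-5, Q=root-2, R=5:3, S=5:4

Ratios: P ≈ 2.222; Q ≈ 1.421; R ≈ 1.669; S ≈ 1.246.
Targets: 5:4 ≈ 1.250; root-5 ≈ 2.236; 5:3 ≈ 1.667; root-2 ≈ 1.414.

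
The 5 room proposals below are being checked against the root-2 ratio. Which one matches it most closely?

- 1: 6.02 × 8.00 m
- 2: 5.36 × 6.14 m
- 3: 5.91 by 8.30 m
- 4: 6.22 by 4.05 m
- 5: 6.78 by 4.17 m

Target root-2 ≈ 1.414.
1: 1.329 (Δ0.085)  2: 1.146 (Δ0.268)  3: 1.404 (Δ0.010)  4: 1.536 (Δ0.122)  5: 1.626 (Δ0.212)

3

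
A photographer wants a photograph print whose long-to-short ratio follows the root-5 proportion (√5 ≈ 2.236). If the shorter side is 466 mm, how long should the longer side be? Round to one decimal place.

1042.0 mm

root-5 ≈ 2.23607.
Longer side = 466 × 2.23607 ≈ 1042.009 → 1042.0 mm.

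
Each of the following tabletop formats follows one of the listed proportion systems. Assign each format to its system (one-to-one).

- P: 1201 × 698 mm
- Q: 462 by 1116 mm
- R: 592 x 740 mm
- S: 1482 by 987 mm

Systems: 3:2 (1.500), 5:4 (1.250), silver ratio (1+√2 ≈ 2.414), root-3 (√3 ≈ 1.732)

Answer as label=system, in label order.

P=root-3, Q=silver ratio, R=5:4, S=3:2

P = 1201/698 ≈ 1.721 → root-3 (1.732)
Q = 1116/462 ≈ 2.416 → silver ratio (2.414)
R = 740/592 ≈ 1.250 → 5:4 (1.250)
S = 1482/987 ≈ 1.502 → 3:2 (1.500)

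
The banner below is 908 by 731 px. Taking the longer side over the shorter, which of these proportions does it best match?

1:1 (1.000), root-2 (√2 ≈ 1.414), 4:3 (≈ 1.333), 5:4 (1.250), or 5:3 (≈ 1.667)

5:4

Ratio = 908 / 731 ≈ 1.242.
Distances: 1:1 1.000 (Δ 0.242); root-2 1.414 (Δ 0.172); 4:3 1.333 (Δ 0.091); 5:4 1.250 (Δ 0.008); 5:3 1.667 (Δ 0.425).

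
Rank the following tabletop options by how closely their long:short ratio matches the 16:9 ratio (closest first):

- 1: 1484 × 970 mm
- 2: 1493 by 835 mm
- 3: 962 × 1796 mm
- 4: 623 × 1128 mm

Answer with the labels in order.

Ratios: 1 = 1484 / 970 ≈ 1.530; 2 = 1493 / 835 ≈ 1.788; 3 = 1796 / 962 ≈ 1.867; 4 = 1128 / 623 ≈ 1.811.
|Δ from 1.778|: 1 0.248; 2 0.010; 3 0.089; 4 0.033.

2, 4, 3, 1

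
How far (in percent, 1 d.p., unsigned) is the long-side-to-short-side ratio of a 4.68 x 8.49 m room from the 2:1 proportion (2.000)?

9.3%

Ratio = 8.49 / 4.68 ≈ 1.8141.
Ideal 2:1 = 2.0000. |1.8141 − 2.0000| / 2.0000 ≈ 9.29% → 9.3%.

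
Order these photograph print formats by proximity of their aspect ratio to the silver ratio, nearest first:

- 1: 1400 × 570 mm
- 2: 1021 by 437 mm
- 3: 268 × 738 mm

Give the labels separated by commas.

1: 1400/570 ≈ 2.456 → |2.456 − 2.414| = 0.042
2: 1021/437 ≈ 2.336 → |2.336 − 2.414| = 0.078
3: 738/268 ≈ 2.754 → |2.754 − 2.414| = 0.340

1, 2, 3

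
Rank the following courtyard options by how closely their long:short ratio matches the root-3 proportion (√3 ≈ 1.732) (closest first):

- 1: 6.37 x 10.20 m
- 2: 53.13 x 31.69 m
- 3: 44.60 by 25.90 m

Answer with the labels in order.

Ratios: 1 = 10.20 / 6.37 ≈ 1.601; 2 = 53.13 / 31.69 ≈ 1.677; 3 = 44.60 / 25.90 ≈ 1.722.
|Δ from 1.732|: 1 0.131; 2 0.055; 3 0.010.

3, 2, 1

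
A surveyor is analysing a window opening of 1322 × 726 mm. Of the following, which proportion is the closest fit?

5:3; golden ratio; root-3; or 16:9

1322/726 ≈ 1.821. Nearest candidates are 16:9 (1.778, off by 0.043) and root-3 (1.732, off by 0.089).

16:9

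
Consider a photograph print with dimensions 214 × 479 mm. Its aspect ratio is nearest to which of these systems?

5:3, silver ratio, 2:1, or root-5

root-5

479/214 ≈ 2.238. Nearest candidates are root-5 (2.236, off by 0.002) and silver ratio (2.414, off by 0.176).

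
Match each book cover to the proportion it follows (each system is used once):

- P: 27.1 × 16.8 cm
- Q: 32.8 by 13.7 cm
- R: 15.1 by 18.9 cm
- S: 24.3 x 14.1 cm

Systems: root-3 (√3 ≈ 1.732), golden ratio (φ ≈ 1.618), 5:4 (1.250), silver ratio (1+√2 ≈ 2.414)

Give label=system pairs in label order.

P=golden ratio, Q=silver ratio, R=5:4, S=root-3

Ratios: P ≈ 1.613; Q ≈ 2.394; R ≈ 1.252; S ≈ 1.723.
Targets: root-3 ≈ 1.732; golden ratio ≈ 1.618; 5:4 ≈ 1.250; silver ratio ≈ 2.414.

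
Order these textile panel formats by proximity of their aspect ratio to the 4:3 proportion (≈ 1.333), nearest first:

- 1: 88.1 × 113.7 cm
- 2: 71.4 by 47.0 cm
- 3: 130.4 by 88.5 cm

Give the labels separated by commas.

1, 3, 2

Ratios: 1 = 113.7 / 88.1 ≈ 1.291; 2 = 71.4 / 47.0 ≈ 1.519; 3 = 130.4 / 88.5 ≈ 1.473.
|Δ from 1.333|: 1 0.042; 2 0.186; 3 0.140.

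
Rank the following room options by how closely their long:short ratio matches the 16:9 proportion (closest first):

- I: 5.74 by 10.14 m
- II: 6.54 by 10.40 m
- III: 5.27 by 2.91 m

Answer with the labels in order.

I, III, II

I: 10.14/5.74 ≈ 1.767 → |1.767 − 1.778| = 0.011
II: 10.40/6.54 ≈ 1.590 → |1.590 − 1.778| = 0.188
III: 5.27/2.91 ≈ 1.811 → |1.811 − 1.778| = 0.033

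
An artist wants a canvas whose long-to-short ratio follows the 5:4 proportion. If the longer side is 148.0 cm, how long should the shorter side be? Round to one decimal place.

118.4 cm

5:4 = 1.25000.
Shorter side = 148.0 ÷ 1.25000 ≈ 118.400 → 118.4 cm.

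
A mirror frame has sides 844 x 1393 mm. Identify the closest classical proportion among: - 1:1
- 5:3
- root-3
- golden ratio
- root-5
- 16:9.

5:3

Ratio = 1393 / 844 ≈ 1.650.
Distances: 1:1 1.000 (Δ 0.650); 5:3 1.667 (Δ 0.017); root-3 1.732 (Δ 0.082); golden ratio 1.618 (Δ 0.032); root-5 2.236 (Δ 0.586); 16:9 1.778 (Δ 0.128).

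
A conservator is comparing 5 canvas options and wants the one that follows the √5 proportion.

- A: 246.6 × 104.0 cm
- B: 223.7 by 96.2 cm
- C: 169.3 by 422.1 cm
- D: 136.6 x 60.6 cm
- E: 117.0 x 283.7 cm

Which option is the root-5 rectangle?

Target root-5 ≈ 2.236.
A: 2.371 (Δ0.135)  B: 2.325 (Δ0.089)  C: 2.493 (Δ0.257)  D: 2.254 (Δ0.018)  E: 2.425 (Δ0.189)

D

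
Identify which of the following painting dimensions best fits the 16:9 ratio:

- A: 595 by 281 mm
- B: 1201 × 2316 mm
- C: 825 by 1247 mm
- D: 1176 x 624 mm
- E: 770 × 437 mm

E

Target 16:9 ≈ 1.778.
A: 2.117 (Δ0.339)  B: 1.928 (Δ0.150)  C: 1.512 (Δ0.266)  D: 1.885 (Δ0.107)  E: 1.762 (Δ0.016)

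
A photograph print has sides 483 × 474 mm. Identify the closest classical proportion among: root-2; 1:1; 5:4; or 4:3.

Ratio = 483 / 474 ≈ 1.019.
Distances: root-2 1.414 (Δ 0.395); 1:1 1.000 (Δ 0.019); 5:4 1.250 (Δ 0.231); 4:3 1.333 (Δ 0.314).

1:1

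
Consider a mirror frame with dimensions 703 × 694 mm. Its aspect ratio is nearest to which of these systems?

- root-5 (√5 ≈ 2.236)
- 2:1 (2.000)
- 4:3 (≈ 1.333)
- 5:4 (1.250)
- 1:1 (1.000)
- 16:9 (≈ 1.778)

Ratio = 703 / 694 ≈ 1.013.
Distances: root-5 2.236 (Δ 1.223); 2:1 2.000 (Δ 0.987); 4:3 1.333 (Δ 0.320); 5:4 1.250 (Δ 0.237); 1:1 1.000 (Δ 0.013); 16:9 1.778 (Δ 0.765).

1:1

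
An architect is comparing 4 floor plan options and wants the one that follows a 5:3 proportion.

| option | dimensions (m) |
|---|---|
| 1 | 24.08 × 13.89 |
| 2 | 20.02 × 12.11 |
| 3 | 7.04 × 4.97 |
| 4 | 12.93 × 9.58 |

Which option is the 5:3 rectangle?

Target 5:3 ≈ 1.667.
1: 1.734 (Δ0.067)  2: 1.653 (Δ0.014)  3: 1.416 (Δ0.251)  4: 1.350 (Δ0.317)

2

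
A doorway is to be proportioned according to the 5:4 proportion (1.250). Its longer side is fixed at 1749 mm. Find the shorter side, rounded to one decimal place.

1399.2 mm

5:4 = 1.25000.
Shorter side = 1749 ÷ 1.25000 ≈ 1399.200 → 1399.2 mm.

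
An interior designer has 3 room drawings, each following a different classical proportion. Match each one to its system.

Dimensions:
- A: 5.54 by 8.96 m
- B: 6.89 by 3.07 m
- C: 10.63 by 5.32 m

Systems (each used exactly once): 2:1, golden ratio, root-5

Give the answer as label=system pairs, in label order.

Ratios: A ≈ 1.617; B ≈ 2.244; C ≈ 1.998.
Targets: 2:1 ≈ 2.000; golden ratio ≈ 1.618; root-5 ≈ 2.236.

A=golden ratio, B=root-5, C=2:1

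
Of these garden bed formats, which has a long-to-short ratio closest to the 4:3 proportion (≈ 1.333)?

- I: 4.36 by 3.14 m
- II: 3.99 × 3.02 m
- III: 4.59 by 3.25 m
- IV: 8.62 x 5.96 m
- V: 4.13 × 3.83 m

Target 4:3 ≈ 1.333.
I: 1.389 (Δ0.056)  II: 1.321 (Δ0.012)  III: 1.412 (Δ0.079)  IV: 1.446 (Δ0.113)  V: 1.078 (Δ0.255)

II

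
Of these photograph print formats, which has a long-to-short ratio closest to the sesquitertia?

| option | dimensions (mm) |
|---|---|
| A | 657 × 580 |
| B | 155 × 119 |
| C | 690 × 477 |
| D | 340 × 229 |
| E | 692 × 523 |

E

Target 4:3 ≈ 1.333.
A: 1.133 (Δ0.200)  B: 1.303 (Δ0.030)  C: 1.447 (Δ0.114)  D: 1.485 (Δ0.152)  E: 1.323 (Δ0.010)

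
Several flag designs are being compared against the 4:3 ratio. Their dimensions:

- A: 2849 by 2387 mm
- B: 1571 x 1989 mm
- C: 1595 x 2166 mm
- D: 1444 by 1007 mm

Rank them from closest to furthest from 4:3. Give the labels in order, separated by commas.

C, B, D, A

A: 2849/2387 ≈ 1.194 → |1.194 − 1.333| = 0.139
B: 1989/1571 ≈ 1.266 → |1.266 − 1.333| = 0.067
C: 2166/1595 ≈ 1.358 → |1.358 − 1.333| = 0.025
D: 1444/1007 ≈ 1.434 → |1.434 − 1.333| = 0.101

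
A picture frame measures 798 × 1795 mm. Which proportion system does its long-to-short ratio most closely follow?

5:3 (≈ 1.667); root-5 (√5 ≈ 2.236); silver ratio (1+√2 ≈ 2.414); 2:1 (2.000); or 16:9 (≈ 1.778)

root-5

Ratio = 1795 / 798 ≈ 2.249.
Distances: 5:3 1.667 (Δ 0.582); root-5 2.236 (Δ 0.013); silver ratio 2.414 (Δ 0.165); 2:1 2.000 (Δ 0.249); 16:9 1.778 (Δ 0.471).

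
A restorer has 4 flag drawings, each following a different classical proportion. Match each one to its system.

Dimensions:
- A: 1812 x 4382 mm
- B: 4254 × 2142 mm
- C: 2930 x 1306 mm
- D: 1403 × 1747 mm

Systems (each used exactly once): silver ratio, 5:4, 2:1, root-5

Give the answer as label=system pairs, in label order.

A=silver ratio, B=2:1, C=root-5, D=5:4

A = 4382/1812 ≈ 2.418 → silver ratio (2.414)
B = 4254/2142 ≈ 1.986 → 2:1 (2.000)
C = 2930/1306 ≈ 2.243 → root-5 (2.236)
D = 1747/1403 ≈ 1.245 → 5:4 (1.250)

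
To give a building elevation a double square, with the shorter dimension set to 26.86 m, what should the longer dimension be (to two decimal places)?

2:1 = 2.00000.
Longer side = 26.86 × 2.00000 ≈ 53.7200 → 53.72 m.

53.72 m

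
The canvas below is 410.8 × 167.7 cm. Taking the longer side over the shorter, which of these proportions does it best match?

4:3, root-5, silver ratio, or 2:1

silver ratio

410.8/167.7 ≈ 2.450. Nearest candidates are silver ratio (2.414, off by 0.036) and root-5 (2.236, off by 0.214).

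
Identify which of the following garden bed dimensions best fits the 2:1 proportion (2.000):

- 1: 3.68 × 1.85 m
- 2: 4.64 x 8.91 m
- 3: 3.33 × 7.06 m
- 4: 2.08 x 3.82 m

1

Ratios (long/short): 1 ≈ 1.989; 2 ≈ 1.920; 3 ≈ 2.120; 4 ≈ 1.837.
2:1 ≈ 2.000; option 1 is nearest (Δ 0.011).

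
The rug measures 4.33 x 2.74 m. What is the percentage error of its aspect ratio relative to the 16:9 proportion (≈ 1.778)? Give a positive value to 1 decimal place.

11.1%

Ratio = 4.33 / 2.74 ≈ 1.5803.
Ideal 16:9 ≈ 1.7778. |1.5803 − 1.7778| / 1.7778 ≈ 11.11% → 11.1%.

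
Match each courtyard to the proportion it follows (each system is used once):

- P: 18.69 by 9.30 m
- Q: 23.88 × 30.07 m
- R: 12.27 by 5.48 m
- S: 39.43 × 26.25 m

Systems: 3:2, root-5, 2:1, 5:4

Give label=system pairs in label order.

P=2:1, Q=5:4, R=root-5, S=3:2

Ratios: P ≈ 2.010; Q ≈ 1.259; R ≈ 2.239; S ≈ 1.502.
Targets: 3:2 ≈ 1.500; root-5 ≈ 2.236; 2:1 ≈ 2.000; 5:4 ≈ 1.250.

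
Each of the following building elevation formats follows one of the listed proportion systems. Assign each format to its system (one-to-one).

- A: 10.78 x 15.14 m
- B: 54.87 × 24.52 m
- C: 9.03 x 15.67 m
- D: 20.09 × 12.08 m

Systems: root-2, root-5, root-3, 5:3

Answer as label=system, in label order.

Ratios: A ≈ 1.404; B ≈ 2.238; C ≈ 1.735; D ≈ 1.663.
Targets: root-2 ≈ 1.414; root-5 ≈ 2.236; root-3 ≈ 1.732; 5:3 ≈ 1.667.

A=root-2, B=root-5, C=root-3, D=5:3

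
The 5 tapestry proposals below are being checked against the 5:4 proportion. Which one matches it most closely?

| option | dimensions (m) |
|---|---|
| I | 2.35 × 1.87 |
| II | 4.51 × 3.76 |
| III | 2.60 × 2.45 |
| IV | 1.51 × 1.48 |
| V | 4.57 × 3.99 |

Target 5:4 ≈ 1.250.
I: 1.257 (Δ0.007)  II: 1.199 (Δ0.051)  III: 1.061 (Δ0.189)  IV: 1.020 (Δ0.230)  V: 1.145 (Δ0.105)

I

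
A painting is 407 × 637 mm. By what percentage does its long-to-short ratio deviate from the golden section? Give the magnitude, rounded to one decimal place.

3.3%

Ratio = 637 / 407 ≈ 1.5651.
Ideal golden ratio ≈ 1.6180. |1.5651 − 1.6180| / 1.6180 ≈ 3.27% → 3.3%.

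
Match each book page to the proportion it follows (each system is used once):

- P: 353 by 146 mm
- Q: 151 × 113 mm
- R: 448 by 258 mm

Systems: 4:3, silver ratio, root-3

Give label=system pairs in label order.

Ratios: P ≈ 2.418; Q ≈ 1.336; R ≈ 1.736.
Targets: 4:3 ≈ 1.333; silver ratio ≈ 2.414; root-3 ≈ 1.732.

P=silver ratio, Q=4:3, R=root-3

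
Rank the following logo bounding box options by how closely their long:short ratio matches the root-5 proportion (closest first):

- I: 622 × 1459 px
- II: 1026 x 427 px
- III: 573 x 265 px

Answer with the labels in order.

I: 1459/622 ≈ 2.346 → |2.346 − 2.236| = 0.110
II: 1026/427 ≈ 2.403 → |2.403 − 2.236| = 0.167
III: 573/265 ≈ 2.162 → |2.162 − 2.236| = 0.074

III, I, II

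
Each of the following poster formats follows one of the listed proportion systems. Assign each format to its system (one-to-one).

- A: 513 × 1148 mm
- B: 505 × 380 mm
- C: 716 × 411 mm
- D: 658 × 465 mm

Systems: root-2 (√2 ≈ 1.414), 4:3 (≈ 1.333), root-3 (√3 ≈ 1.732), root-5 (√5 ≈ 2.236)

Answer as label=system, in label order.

Ratios: A ≈ 2.238; B ≈ 1.329; C ≈ 1.742; D ≈ 1.415.
Targets: root-2 ≈ 1.414; 4:3 ≈ 1.333; root-3 ≈ 1.732; root-5 ≈ 2.236.

A=root-5, B=4:3, C=root-3, D=root-2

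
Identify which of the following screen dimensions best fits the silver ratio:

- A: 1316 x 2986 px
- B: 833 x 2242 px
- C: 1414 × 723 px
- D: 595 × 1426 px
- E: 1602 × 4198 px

D

Target silver ratio ≈ 2.414.
A: 2.269 (Δ0.145)  B: 2.691 (Δ0.277)  C: 1.956 (Δ0.458)  D: 2.397 (Δ0.017)  E: 2.620 (Δ0.206)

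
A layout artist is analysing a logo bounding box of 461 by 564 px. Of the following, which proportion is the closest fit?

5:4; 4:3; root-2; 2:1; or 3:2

5:4

Ratio = 564 / 461 ≈ 1.223.
Distances: 5:4 1.250 (Δ 0.027); 4:3 1.333 (Δ 0.110); root-2 1.414 (Δ 0.191); 2:1 2.000 (Δ 0.777); 3:2 1.500 (Δ 0.277).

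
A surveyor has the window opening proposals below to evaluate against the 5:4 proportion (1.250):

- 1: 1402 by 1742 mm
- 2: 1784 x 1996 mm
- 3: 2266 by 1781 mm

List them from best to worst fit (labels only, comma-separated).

Ratios: 1 = 1742 / 1402 ≈ 1.243; 2 = 1996 / 1784 ≈ 1.119; 3 = 2266 / 1781 ≈ 1.272.
|Δ from 1.250|: 1 0.007; 2 0.131; 3 0.022.

1, 3, 2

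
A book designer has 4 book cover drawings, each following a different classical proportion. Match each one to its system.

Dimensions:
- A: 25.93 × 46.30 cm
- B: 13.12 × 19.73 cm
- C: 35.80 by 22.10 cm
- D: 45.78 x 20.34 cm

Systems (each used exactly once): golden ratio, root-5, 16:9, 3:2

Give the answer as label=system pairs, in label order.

Ratios: A ≈ 1.786; B ≈ 1.504; C ≈ 1.620; D ≈ 2.251.
Targets: golden ratio ≈ 1.618; root-5 ≈ 2.236; 16:9 ≈ 1.778; 3:2 ≈ 1.500.

A=16:9, B=3:2, C=golden ratio, D=root-5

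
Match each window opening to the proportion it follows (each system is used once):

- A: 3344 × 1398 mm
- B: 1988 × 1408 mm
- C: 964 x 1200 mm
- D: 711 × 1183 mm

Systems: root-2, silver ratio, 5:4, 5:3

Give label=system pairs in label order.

Ratios: A ≈ 2.392; B ≈ 1.412; C ≈ 1.245; D ≈ 1.664.
Targets: root-2 ≈ 1.414; silver ratio ≈ 2.414; 5:4 ≈ 1.250; 5:3 ≈ 1.667.

A=silver ratio, B=root-2, C=5:4, D=5:3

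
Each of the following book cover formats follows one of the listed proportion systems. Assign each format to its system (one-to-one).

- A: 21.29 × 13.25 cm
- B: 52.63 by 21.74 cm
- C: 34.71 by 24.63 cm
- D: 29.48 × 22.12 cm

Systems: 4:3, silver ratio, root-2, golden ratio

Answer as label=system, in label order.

A=golden ratio, B=silver ratio, C=root-2, D=4:3

A = 21.29/13.25 ≈ 1.607 → golden ratio (1.618)
B = 52.63/21.74 ≈ 2.421 → silver ratio (2.414)
C = 34.71/24.63 ≈ 1.409 → root-2 (1.414)
D = 29.48/22.12 ≈ 1.333 → 4:3 (1.333)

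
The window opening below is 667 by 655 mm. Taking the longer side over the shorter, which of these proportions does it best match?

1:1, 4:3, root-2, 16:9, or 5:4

1:1

667/655 ≈ 1.018. Nearest candidates are 1:1 (1.000, off by 0.018) and 5:4 (1.250, off by 0.232).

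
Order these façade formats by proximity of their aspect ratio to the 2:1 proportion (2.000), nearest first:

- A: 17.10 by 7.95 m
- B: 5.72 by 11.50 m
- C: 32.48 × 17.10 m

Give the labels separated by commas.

A: 17.10/7.95 ≈ 2.151 → |2.151 − 2.000| = 0.151
B: 11.50/5.72 ≈ 2.010 → |2.010 − 2.000| = 0.010
C: 32.48/17.10 ≈ 1.899 → |1.899 − 2.000| = 0.101

B, C, A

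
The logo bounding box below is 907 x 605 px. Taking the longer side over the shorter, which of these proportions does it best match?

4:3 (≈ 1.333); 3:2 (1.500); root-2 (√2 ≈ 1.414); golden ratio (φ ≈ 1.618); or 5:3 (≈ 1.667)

Ratio = 907 / 605 ≈ 1.499.
Distances: 4:3 1.333 (Δ 0.166); 3:2 1.500 (Δ 0.001); root-2 1.414 (Δ 0.085); golden ratio 1.618 (Δ 0.119); 5:3 1.667 (Δ 0.168).

3:2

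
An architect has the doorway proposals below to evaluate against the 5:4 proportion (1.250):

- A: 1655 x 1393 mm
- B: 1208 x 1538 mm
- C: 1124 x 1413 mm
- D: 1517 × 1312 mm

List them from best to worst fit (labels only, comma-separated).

C, B, A, D

Ratios: A = 1655 / 1393 ≈ 1.188; B = 1538 / 1208 ≈ 1.273; C = 1413 / 1124 ≈ 1.257; D = 1517 / 1312 ≈ 1.156.
|Δ from 1.250|: A 0.062; B 0.023; C 0.007; D 0.094.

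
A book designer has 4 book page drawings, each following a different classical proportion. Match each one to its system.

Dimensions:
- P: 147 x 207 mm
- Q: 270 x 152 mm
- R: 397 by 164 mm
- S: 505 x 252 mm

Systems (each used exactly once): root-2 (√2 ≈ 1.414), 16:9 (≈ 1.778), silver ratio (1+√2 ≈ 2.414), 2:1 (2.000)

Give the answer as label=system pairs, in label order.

P = 207/147 ≈ 1.408 → root-2 (1.414)
Q = 270/152 ≈ 1.776 → 16:9 (1.778)
R = 397/164 ≈ 2.421 → silver ratio (2.414)
S = 505/252 ≈ 2.004 → 2:1 (2.000)

P=root-2, Q=16:9, R=silver ratio, S=2:1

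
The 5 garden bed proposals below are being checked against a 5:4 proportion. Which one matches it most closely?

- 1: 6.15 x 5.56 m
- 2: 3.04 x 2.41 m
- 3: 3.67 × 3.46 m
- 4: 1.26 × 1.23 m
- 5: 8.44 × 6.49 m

Target 5:4 ≈ 1.250.
1: 1.106 (Δ0.144)  2: 1.261 (Δ0.011)  3: 1.061 (Δ0.189)  4: 1.024 (Δ0.226)  5: 1.300 (Δ0.050)

2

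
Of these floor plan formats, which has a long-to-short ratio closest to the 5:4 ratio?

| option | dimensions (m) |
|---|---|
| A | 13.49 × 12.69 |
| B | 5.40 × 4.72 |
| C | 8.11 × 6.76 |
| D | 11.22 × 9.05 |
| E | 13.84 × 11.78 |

Ratios (long/short): A ≈ 1.063; B ≈ 1.144; C ≈ 1.200; D ≈ 1.240; E ≈ 1.175.
5:4 ≈ 1.250; option D is nearest (Δ 0.010).

D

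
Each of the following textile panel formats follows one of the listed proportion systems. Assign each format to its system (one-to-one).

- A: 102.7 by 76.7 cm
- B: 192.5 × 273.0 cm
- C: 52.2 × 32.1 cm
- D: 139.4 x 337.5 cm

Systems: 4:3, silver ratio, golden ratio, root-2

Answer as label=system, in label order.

A=4:3, B=root-2, C=golden ratio, D=silver ratio

A = 102.7/76.7 ≈ 1.339 → 4:3 (1.333)
B = 273.0/192.5 ≈ 1.418 → root-2 (1.414)
C = 52.2/32.1 ≈ 1.626 → golden ratio (1.618)
D = 337.5/139.4 ≈ 2.421 → silver ratio (2.414)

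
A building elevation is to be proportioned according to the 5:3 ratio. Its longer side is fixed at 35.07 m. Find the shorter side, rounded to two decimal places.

21.04 m

5:3 ≈ 1.66667.
Shorter side = 35.07 ÷ 1.66667 ≈ 21.0420 → 21.04 m.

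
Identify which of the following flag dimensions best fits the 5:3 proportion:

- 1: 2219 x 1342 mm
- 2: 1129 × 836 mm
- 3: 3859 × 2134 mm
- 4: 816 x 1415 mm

Target 5:3 ≈ 1.667.
1: 1.654 (Δ0.013)  2: 1.350 (Δ0.317)  3: 1.808 (Δ0.141)  4: 1.734 (Δ0.067)

1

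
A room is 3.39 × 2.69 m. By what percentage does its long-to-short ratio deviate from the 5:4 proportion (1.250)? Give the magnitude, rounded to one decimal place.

Ratio = 3.39 / 2.69 ≈ 1.2602.
Ideal 5:4 = 1.2500. |1.2602 − 1.2500| / 1.2500 ≈ 0.82% → 0.8%.

0.8%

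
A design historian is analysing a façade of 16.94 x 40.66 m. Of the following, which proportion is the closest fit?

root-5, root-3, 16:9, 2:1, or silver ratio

silver ratio

40.66/16.94 ≈ 2.400. Nearest candidates are silver ratio (2.414, off by 0.014) and root-5 (2.236, off by 0.164).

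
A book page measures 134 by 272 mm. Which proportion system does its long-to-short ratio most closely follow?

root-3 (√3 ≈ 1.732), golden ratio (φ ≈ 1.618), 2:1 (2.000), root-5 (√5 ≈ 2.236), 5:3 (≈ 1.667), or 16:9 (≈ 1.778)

2:1

272/134 ≈ 2.030. Nearest candidates are 2:1 (2.000, off by 0.030) and root-5 (2.236, off by 0.206).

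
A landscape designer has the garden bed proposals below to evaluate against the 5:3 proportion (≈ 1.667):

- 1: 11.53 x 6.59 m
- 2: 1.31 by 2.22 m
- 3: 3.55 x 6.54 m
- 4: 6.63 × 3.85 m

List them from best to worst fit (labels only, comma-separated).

2, 4, 1, 3

1: 11.53/6.59 ≈ 1.750 → |1.750 − 1.667| = 0.083
2: 2.22/1.31 ≈ 1.695 → |1.695 − 1.667| = 0.028
3: 6.54/3.55 ≈ 1.842 → |1.842 − 1.667| = 0.175
4: 6.63/3.85 ≈ 1.722 → |1.722 − 1.667| = 0.055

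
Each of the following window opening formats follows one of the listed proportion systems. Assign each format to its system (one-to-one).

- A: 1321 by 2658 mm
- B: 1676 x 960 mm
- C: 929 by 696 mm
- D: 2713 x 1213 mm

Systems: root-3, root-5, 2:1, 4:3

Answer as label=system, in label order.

Ratios: A ≈ 2.012; B ≈ 1.746; C ≈ 1.335; D ≈ 2.237.
Targets: root-3 ≈ 1.732; root-5 ≈ 2.236; 2:1 ≈ 2.000; 4:3 ≈ 1.333.

A=2:1, B=root-3, C=4:3, D=root-5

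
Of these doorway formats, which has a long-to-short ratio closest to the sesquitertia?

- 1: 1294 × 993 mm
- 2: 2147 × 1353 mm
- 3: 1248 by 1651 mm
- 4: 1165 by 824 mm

Ratios (long/short): 1 ≈ 1.303; 2 ≈ 1.587; 3 ≈ 1.323; 4 ≈ 1.414.
4:3 ≈ 1.333; option 3 is nearest (Δ 0.010).

3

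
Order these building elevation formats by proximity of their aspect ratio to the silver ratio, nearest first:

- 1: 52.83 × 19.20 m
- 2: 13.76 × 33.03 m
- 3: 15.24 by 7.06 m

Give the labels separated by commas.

2, 3, 1

Ratios: 1 = 52.83 / 19.20 ≈ 2.752; 2 = 33.03 / 13.76 ≈ 2.400; 3 = 15.24 / 7.06 ≈ 2.159.
|Δ from 2.414|: 1 0.338; 2 0.014; 3 0.255.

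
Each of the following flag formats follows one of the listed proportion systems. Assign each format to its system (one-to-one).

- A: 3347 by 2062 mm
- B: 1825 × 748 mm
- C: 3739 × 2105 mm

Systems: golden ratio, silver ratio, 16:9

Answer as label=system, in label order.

Ratios: A ≈ 1.623; B ≈ 2.440; C ≈ 1.776.
Targets: golden ratio ≈ 1.618; silver ratio ≈ 2.414; 16:9 ≈ 1.778.

A=golden ratio, B=silver ratio, C=16:9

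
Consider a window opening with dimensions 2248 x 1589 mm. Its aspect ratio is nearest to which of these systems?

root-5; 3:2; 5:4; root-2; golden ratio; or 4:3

root-2

Ratio = 2248 / 1589 ≈ 1.415.
Distances: root-5 2.236 (Δ 0.821); 3:2 1.500 (Δ 0.085); 5:4 1.250 (Δ 0.165); root-2 1.414 (Δ 0.001); golden ratio 1.618 (Δ 0.203); 4:3 1.333 (Δ 0.082).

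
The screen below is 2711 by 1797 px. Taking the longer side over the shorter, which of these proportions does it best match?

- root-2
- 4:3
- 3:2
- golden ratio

Ratio = 2711 / 1797 ≈ 1.509.
Distances: root-2 1.414 (Δ 0.095); 4:3 1.333 (Δ 0.176); 3:2 1.500 (Δ 0.009); golden ratio 1.618 (Δ 0.109).

3:2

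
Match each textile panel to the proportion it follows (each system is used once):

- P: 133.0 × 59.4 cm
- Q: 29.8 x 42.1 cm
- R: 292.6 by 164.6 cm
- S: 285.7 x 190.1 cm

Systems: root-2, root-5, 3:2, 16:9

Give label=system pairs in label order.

P=root-5, Q=root-2, R=16:9, S=3:2

P = 133.0/59.4 ≈ 2.239 → root-5 (2.236)
Q = 42.1/29.8 ≈ 1.413 → root-2 (1.414)
R = 292.6/164.6 ≈ 1.778 → 16:9 (1.778)
S = 285.7/190.1 ≈ 1.503 → 3:2 (1.500)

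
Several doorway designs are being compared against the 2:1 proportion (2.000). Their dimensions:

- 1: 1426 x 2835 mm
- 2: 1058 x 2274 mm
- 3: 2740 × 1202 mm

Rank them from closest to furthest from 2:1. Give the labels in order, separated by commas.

1: 2835/1426 ≈ 1.988 → |1.988 − 2.000| = 0.012
2: 2274/1058 ≈ 2.149 → |2.149 − 2.000| = 0.149
3: 2740/1202 ≈ 2.280 → |2.280 − 2.000| = 0.280

1, 2, 3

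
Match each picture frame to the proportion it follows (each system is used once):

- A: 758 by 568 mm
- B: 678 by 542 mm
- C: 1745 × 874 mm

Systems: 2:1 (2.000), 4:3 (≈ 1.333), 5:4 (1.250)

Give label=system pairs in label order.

Ratios: A ≈ 1.335; B ≈ 1.251; C ≈ 1.997.
Targets: 2:1 ≈ 2.000; 4:3 ≈ 1.333; 5:4 ≈ 1.250.

A=4:3, B=5:4, C=2:1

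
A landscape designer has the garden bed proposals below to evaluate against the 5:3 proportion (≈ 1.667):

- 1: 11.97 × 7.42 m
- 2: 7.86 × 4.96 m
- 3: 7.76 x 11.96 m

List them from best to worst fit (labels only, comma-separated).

1, 2, 3

Ratios: 1 = 11.97 / 7.42 ≈ 1.613; 2 = 7.86 / 4.96 ≈ 1.585; 3 = 11.96 / 7.76 ≈ 1.541.
|Δ from 1.667|: 1 0.054; 2 0.082; 3 0.126.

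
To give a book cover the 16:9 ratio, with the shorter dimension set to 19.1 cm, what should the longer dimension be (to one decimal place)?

16:9 ≈ 1.77778.
Longer side = 19.1 × 1.77778 ≈ 33.956 → 34.0 cm.

34.0 cm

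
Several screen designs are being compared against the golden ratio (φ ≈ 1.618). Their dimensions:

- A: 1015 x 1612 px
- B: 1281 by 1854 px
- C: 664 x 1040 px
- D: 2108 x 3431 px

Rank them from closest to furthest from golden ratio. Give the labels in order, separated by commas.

A: 1612/1015 ≈ 1.588 → |1.588 − 1.618| = 0.030
B: 1854/1281 ≈ 1.447 → |1.447 − 1.618| = 0.171
C: 1040/664 ≈ 1.566 → |1.566 − 1.618| = 0.052
D: 3431/2108 ≈ 1.628 → |1.628 − 1.618| = 0.010

D, A, C, B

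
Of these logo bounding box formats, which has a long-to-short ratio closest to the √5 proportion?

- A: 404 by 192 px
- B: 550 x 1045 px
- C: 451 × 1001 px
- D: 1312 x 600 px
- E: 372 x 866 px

C

Ratios (long/short): A ≈ 2.104; B ≈ 1.900; C ≈ 2.220; D ≈ 2.187; E ≈ 2.328.
root-5 ≈ 2.236; option C is nearest (Δ 0.016).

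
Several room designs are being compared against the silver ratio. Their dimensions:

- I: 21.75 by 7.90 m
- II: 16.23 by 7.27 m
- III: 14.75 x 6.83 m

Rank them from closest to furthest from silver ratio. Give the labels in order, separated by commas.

Ratios: I = 21.75 / 7.90 ≈ 2.753; II = 16.23 / 7.27 ≈ 2.232; III = 14.75 / 6.83 ≈ 2.160.
|Δ from 2.414|: I 0.339; II 0.182; III 0.254.

II, III, I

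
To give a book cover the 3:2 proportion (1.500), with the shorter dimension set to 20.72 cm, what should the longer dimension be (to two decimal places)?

31.08 cm

3:2 = 1.50000.
Longer side = 20.72 × 1.50000 ≈ 31.0800 → 31.08 cm.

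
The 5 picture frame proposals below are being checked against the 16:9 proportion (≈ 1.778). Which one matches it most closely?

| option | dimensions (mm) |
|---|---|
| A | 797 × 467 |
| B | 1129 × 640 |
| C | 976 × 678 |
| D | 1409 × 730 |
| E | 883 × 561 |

B

Target 16:9 ≈ 1.778.
A: 1.707 (Δ0.071)  B: 1.764 (Δ0.014)  C: 1.440 (Δ0.338)  D: 1.930 (Δ0.152)  E: 1.574 (Δ0.204)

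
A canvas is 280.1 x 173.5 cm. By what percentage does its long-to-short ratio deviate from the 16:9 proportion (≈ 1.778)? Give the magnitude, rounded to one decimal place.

Ratio = 280.1 / 173.5 ≈ 1.6144.
Ideal 16:9 ≈ 1.7778. |1.6144 − 1.7778| / 1.7778 ≈ 9.19% → 9.2%.

9.2%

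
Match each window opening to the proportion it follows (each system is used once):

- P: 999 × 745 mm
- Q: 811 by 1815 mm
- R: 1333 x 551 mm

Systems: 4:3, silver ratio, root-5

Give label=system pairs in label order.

P = 999/745 ≈ 1.341 → 4:3 (1.333)
Q = 1815/811 ≈ 2.238 → root-5 (2.236)
R = 1333/551 ≈ 2.419 → silver ratio (2.414)

P=4:3, Q=root-5, R=silver ratio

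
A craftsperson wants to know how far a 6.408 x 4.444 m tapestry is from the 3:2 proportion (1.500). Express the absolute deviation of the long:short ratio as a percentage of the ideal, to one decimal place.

Ratio = 6.408 / 4.444 ≈ 1.4419.
Ideal 3:2 = 1.5000. |1.4419 − 1.5000| / 1.5000 ≈ 3.87% → 3.9%.

3.9%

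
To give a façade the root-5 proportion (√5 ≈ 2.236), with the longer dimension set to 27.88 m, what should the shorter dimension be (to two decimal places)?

root-5 ≈ 2.23607.
Shorter side = 27.88 ÷ 2.23607 ≈ 12.4683 → 12.47 m.

12.47 m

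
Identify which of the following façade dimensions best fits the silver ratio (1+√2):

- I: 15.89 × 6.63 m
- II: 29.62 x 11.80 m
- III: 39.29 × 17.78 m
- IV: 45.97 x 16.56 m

Ratios (long/short): I ≈ 2.397; II ≈ 2.510; III ≈ 2.210; IV ≈ 2.776.
silver ratio ≈ 2.414; option I is nearest (Δ 0.017).

I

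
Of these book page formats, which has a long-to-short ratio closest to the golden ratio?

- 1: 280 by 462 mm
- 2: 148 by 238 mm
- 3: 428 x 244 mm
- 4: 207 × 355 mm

Target golden ratio ≈ 1.618.
1: 1.650 (Δ0.032)  2: 1.608 (Δ0.010)  3: 1.754 (Δ0.136)  4: 1.715 (Δ0.097)

2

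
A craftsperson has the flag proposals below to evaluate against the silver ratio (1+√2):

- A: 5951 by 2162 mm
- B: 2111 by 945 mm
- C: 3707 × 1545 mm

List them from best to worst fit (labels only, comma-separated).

C, B, A

Ratios: A = 5951 / 2162 ≈ 2.753; B = 2111 / 945 ≈ 2.234; C = 3707 / 1545 ≈ 2.399.
|Δ from 2.414|: A 0.339; B 0.180; C 0.015.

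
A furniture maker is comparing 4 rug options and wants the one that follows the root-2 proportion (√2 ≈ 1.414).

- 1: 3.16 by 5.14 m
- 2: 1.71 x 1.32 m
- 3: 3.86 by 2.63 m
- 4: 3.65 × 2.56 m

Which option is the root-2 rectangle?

Target root-2 ≈ 1.414.
1: 1.627 (Δ0.213)  2: 1.295 (Δ0.119)  3: 1.468 (Δ0.054)  4: 1.426 (Δ0.012)

4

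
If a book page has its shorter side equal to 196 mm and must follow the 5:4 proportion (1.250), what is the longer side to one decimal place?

5:4 = 1.25000.
Longer side = 196 × 1.25000 ≈ 245.000 → 245.0 mm.

245.0 mm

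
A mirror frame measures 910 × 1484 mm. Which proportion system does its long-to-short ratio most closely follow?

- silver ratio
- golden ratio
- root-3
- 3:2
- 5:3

golden ratio

1484/910 ≈ 1.631. Nearest candidates are golden ratio (1.618, off by 0.013) and 5:3 (1.667, off by 0.036).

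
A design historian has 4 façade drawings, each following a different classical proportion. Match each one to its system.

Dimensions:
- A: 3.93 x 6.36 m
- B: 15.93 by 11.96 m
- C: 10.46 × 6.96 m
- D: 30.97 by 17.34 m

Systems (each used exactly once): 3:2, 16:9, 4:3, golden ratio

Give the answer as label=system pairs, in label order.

Ratios: A ≈ 1.618; B ≈ 1.332; C ≈ 1.503; D ≈ 1.786.
Targets: 3:2 ≈ 1.500; 16:9 ≈ 1.778; 4:3 ≈ 1.333; golden ratio ≈ 1.618.

A=golden ratio, B=4:3, C=3:2, D=16:9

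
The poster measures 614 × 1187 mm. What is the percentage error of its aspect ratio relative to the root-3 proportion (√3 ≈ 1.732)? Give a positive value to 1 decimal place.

11.6%

Ratio = 1187 / 614 ≈ 1.9332.
Ideal root-3 ≈ 1.7321. |1.9332 − 1.7321| / 1.7321 ≈ 11.61% → 11.6%.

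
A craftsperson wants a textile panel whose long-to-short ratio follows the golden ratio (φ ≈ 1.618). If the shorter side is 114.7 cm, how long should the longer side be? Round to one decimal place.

185.6 cm

golden ratio ≈ 1.61803.
Longer side = 114.7 × 1.61803 ≈ 185.588 → 185.6 cm.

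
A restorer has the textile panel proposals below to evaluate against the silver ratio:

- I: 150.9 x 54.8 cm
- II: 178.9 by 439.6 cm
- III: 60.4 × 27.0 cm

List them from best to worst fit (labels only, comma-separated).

I: 150.9/54.8 ≈ 2.754 → |2.754 − 2.414| = 0.340
II: 439.6/178.9 ≈ 2.457 → |2.457 − 2.414| = 0.043
III: 60.4/27.0 ≈ 2.237 → |2.237 − 2.414| = 0.177

II, III, I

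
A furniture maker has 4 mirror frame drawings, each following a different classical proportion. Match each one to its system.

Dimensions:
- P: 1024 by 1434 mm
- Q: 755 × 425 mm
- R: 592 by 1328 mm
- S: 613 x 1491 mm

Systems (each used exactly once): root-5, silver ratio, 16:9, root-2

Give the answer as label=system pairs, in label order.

Ratios: P ≈ 1.400; Q ≈ 1.776; R ≈ 2.243; S ≈ 2.432.
Targets: root-5 ≈ 2.236; silver ratio ≈ 2.414; 16:9 ≈ 1.778; root-2 ≈ 1.414.

P=root-2, Q=16:9, R=root-5, S=silver ratio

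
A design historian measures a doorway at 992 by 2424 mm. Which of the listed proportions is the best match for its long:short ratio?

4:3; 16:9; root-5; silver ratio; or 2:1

2424/992 ≈ 2.444. Nearest candidates are silver ratio (2.414, off by 0.030) and root-5 (2.236, off by 0.208).

silver ratio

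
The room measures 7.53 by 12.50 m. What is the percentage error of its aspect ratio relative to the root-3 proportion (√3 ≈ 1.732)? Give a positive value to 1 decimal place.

Ratio = 12.50 / 7.53 ≈ 1.6600.
Ideal root-3 ≈ 1.7321. |1.6600 − 1.7321| / 1.7321 ≈ 4.16% → 4.2%.

4.2%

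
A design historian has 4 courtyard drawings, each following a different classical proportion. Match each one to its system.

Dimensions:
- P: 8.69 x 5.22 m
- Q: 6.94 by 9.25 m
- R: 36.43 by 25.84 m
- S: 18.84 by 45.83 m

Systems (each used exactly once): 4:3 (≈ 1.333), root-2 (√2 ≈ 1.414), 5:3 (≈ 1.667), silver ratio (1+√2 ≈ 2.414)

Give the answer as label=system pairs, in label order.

P=5:3, Q=4:3, R=root-2, S=silver ratio

P = 8.69/5.22 ≈ 1.665 → 5:3 (1.667)
Q = 9.25/6.94 ≈ 1.333 → 4:3 (1.333)
R = 36.43/25.84 ≈ 1.410 → root-2 (1.414)
S = 45.83/18.84 ≈ 2.433 → silver ratio (2.414)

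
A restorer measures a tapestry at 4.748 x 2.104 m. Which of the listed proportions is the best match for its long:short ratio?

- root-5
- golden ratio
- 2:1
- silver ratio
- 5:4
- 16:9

Ratio = 4.748 / 2.104 ≈ 2.257.
Distances: root-5 2.236 (Δ 0.021); golden ratio 1.618 (Δ 0.639); 2:1 2.000 (Δ 0.257); silver ratio 2.414 (Δ 0.157); 5:4 1.250 (Δ 1.007); 16:9 1.778 (Δ 0.479).

root-5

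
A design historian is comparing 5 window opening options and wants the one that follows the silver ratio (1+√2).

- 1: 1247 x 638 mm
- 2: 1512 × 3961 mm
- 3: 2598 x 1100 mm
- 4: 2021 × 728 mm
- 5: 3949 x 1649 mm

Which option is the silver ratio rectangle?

5

Ratios (long/short): 1 ≈ 1.955; 2 ≈ 2.620; 3 ≈ 2.362; 4 ≈ 2.776; 5 ≈ 2.395.
silver ratio ≈ 2.414; option 5 is nearest (Δ 0.019).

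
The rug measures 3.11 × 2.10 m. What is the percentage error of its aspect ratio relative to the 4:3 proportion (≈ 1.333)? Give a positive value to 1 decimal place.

11.1%

Ratio = 3.11 / 2.10 ≈ 1.4810.
Ideal 4:3 ≈ 1.3333. |1.4810 − 1.3333| / 1.3333 ≈ 11.08% → 11.1%.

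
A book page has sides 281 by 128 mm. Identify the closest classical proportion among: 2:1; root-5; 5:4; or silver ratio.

root-5

281/128 ≈ 2.195. Nearest candidates are root-5 (2.236, off by 0.041) and 2:1 (2.000, off by 0.195).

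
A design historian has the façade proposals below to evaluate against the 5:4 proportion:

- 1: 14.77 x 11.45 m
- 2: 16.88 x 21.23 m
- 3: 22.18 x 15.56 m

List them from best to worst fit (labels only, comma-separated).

Ratios: 1 = 14.77 / 11.45 ≈ 1.290; 2 = 21.23 / 16.88 ≈ 1.258; 3 = 22.18 / 15.56 ≈ 1.425.
|Δ from 1.250|: 1 0.040; 2 0.008; 3 0.175.

2, 1, 3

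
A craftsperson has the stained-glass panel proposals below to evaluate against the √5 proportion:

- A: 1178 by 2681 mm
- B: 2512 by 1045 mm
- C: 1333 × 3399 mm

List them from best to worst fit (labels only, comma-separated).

A, B, C

Ratios: A = 2681 / 1178 ≈ 2.276; B = 2512 / 1045 ≈ 2.404; C = 3399 / 1333 ≈ 2.550.
|Δ from 2.236|: A 0.040; B 0.168; C 0.314.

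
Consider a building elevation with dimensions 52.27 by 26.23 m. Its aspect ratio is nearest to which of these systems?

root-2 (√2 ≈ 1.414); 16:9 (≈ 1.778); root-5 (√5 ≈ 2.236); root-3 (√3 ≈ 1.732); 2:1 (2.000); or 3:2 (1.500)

52.27/26.23 ≈ 1.993. Nearest candidates are 2:1 (2.000, off by 0.007) and 16:9 (1.778, off by 0.215).

2:1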